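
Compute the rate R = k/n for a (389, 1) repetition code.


Rate = k/n = 1/389

1/389


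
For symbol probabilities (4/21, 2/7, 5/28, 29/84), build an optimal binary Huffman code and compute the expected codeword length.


Huffman construction (repeatedly merge the two least-probable nodes; each merge adds 1 bit to every symbol beneath it): 5/28 + 4/21 = 31/84; 2/7 + 29/84 = 53/84; 31/84 + 53/84 = 1. Resulting codeword lengths (in the order the probabilities were given): (2, 2, 2, 2). L_avg = sum(p_i * l_i) = 4/21*2 + 2/7*2 + 5/28*2 + 29/84*2 = 2

2.0 bits


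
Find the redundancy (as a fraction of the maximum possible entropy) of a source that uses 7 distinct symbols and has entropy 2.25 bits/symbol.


H_max = log2(K) = log2(7) = 2.8074 bits/symbol. Redundancy = 1 - H/H_max = 1 - 2.25/2.8074 = 1 - 0.8015 = 0.1985

0.1985


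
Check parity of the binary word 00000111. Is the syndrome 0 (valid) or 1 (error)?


Syndrome = XOR of all bits = 0 XOR 0 XOR 0 XOR 0 XOR 0 XOR 1 XOR 1 XOR 1 = 1

1


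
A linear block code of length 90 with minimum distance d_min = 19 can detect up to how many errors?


Detection capability = d_min - 1 = 19 - 1 = 18

18 errors


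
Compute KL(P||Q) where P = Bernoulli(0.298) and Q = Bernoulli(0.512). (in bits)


KL = p*log2(p/q) + (1-p)*log2((1-p)/(1-q)) = 0.298*log2(0.298/0.512) + 0.702*log2(0.702/0.488) = 0.1356

0.1356 bits


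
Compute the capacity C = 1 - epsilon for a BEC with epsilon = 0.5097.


C = 1 - epsilon = 1 - 0.5097 = 0.4903

0.4903 bits


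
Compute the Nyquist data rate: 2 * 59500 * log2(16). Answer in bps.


Rate = 2 * B * log2(M) = 2 * 59500 * 4.0 = 476000.0

476000.0 bps


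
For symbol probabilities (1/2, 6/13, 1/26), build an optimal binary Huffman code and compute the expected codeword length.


Huffman construction (repeatedly merge the two least-probable nodes; each merge adds 1 bit to every symbol beneath it): 1/26 + 6/13 = 1/2; 1/2 + 1/2 = 1. Resulting codeword lengths (in the order the probabilities were given): (1, 2, 2). L_avg = sum(p_i * l_i) = 1/2*1 + 6/13*2 + 1/26*2 = 3/2 = 1.5

1.5 bits


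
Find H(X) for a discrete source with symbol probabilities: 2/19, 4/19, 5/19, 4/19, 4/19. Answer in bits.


H = -sum(p_i * log2(p_i)). Terms: -(2/19)*log2(2/19) = 0.341887; -(4/19)*log2(4/19) = 0.473248; -(5/19)*log2(5/19) = 0.506842; -(4/19)*log2(4/19) = 0.473248; -(4/19)*log2(4/19) = 0.473248. H = 0.341887 + 0.473248 + 0.506842 + 0.473248 + 0.473248 = 2.2685

2.2685 bits


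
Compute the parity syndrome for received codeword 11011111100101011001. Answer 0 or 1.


Syndrome = XOR of all bits = 1 XOR 1 XOR 0 XOR 1 XOR 1 XOR 1 XOR 1 XOR 1 XOR 1 XOR 0 XOR 0 XOR 1 XOR 0 XOR 1 XOR 0 XOR 1 XOR 1 XOR 0 XOR 0 XOR 1 = 1

1


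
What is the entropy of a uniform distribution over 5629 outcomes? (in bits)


H = log2(n) = log2(5629) = 12.4587

12.4587 bits


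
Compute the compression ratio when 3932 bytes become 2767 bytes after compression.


Ratio = original / compressed = 3932 / 2767 = 1.421

1.421


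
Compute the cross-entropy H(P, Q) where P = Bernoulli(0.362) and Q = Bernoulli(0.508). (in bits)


H(P,Q) = -p*log2(q) - (1-p)*log2(1-q). -0.362*log2(0.508) = 0.353710; -0.638*log2(0.492) = 0.652846. H(P,Q) = 0.353710 + 0.652846 = 1.0066

1.0066 bits


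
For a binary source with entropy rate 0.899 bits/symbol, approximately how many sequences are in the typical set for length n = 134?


log2|A_typical| = nH = 134 * 0.899 = 120.466, so |A_typical| ~ 2^120.466 = 1.836e+36

1.836e+36


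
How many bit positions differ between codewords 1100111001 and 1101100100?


Count differing positions: . . . ^ . ^ ^ ^ . ^ = 5 differences

5


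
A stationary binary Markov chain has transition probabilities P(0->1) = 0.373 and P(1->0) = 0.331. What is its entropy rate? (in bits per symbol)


Stationary distribution: pi_0 = p10/(p01+p10) = 0.4702, pi_1 = 0.5298. Entropy rate H' = pi_0*H(p01) + pi_1*H(p10) = 0.4702*0.9529 + 0.5298*0.9159 = 0.9333

0.9333 bits/symbol


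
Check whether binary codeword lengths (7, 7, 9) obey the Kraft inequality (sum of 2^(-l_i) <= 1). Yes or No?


Kraft sum = sum(2^(-l_i)) = 0.0176, need <= 1. Result: satisfied (a binary prefix-free code with these lengths exists)

Yes


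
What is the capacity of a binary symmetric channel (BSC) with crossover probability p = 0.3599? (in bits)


H(p) = -p*log2(p) - (1-p)*log2(1-p) = -0.3599*log2(0.3599) - 0.6401*log2(0.6401) = 0.530612 + 0.411988 = 0.9426. C = 1 - H(p) = 1 - 0.9426 = 0.0574

0.0574 bits


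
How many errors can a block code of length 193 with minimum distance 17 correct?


Correction capability = floor((d-1)/2) = floor((17-1)/2) = 8

8 errors


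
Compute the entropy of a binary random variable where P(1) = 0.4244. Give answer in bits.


H = -p*log2(p) - (1-p)*log2(1-p). -0.4244*log2(0.4244) = 0.524772; -0.5756*log2(0.5756) = 0.458673. H = 0.524772 + 0.458673 = 0.9834

0.9834 bits


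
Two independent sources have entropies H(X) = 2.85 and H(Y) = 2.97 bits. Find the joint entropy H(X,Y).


For independent variables, H(X,Y) = H(X) + H(Y) = 2.85 + 2.97 = 5.82

5.82 bits


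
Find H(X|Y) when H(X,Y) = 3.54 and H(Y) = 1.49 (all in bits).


H(X|Y) = H(X,Y) - H(Y) = 3.54 - 1.49 = 2.05

2.05 bits


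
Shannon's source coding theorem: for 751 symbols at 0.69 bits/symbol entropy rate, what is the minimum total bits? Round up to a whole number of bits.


Minimum bits >= n * H = 751 * 0.69 = 518.19, rounded up to a whole number of bits = 519

519 bits


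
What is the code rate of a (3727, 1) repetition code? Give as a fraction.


Rate = k/n = 1/3727

1/3727


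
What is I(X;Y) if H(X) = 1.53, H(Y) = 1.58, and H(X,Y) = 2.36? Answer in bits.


I(X;Y) = H(X) + H(Y) - H(X,Y) = 1.53 + 1.58 - 2.36 = 0.75

0.75 bits


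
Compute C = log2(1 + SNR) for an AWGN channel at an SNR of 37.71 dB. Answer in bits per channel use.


SNR_linear = 10^(37.71/10) = 5902.0108; C = log2(1 + SNR_linear) = log2(1 + 5902.0108) = 12.5272

12.5272 bits/channel use


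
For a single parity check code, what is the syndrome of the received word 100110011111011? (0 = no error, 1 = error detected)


Syndrome = XOR of all bits = 1 XOR 0 XOR 0 XOR 1 XOR 1 XOR 0 XOR 0 XOR 1 XOR 1 XOR 1 XOR 1 XOR 1 XOR 0 XOR 1 XOR 1 = 0

0


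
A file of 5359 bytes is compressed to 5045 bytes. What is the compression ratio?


Ratio = original / compressed = 5359 / 5045 = 1.0622

1.0622


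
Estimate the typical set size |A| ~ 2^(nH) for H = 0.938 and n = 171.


log2|A_typical| = nH = 171 * 0.938 = 160.398, so |A_typical| ~ 2^160.398 = 1.926e+48

1.926e+48


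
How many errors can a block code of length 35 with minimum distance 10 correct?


Correction capability = floor((d-1)/2) = floor((10-1)/2) = 4

4 errors


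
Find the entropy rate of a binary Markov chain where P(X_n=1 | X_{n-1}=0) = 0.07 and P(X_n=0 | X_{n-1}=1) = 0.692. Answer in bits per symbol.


Stationary distribution: pi_0 = p10/(p01+p10) = 0.9081, pi_1 = 0.0919. Entropy rate H' = pi_0*H(p01) + pi_1*H(p10) = 0.9081*0.3659 + 0.0919*0.8909 = 0.4141

0.4141 bits/symbol


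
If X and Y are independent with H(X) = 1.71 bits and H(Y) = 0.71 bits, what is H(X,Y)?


For independent variables, H(X,Y) = H(X) + H(Y) = 1.71 + 0.71 = 2.42

2.42 bits


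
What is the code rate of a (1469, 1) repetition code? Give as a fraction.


Rate = k/n = 1/1469

1/1469


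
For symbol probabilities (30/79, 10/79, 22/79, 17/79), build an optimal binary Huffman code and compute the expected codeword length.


Huffman construction (repeatedly merge the two least-probable nodes; each merge adds 1 bit to every symbol beneath it): 10/79 + 17/79 = 27/79; 22/79 + 27/79 = 49/79; 30/79 + 49/79 = 1. Resulting codeword lengths (in the order the probabilities were given): (1, 3, 2, 3). L_avg = sum(p_i * l_i) = 30/79*1 + 10/79*3 + 22/79*2 + 17/79*3 = 155/79 = 1.962

1.962 bits


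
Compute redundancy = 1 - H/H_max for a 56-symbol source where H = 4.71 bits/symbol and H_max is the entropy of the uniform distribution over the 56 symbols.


H_max = log2(K) = log2(56) = 5.8074 bits/symbol. Redundancy = 1 - H/H_max = 1 - 4.71/5.8074 = 1 - 0.811 = 0.189

0.189


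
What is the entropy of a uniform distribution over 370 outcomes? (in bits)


H = log2(n) = log2(370) = 8.5314

8.5314 bits


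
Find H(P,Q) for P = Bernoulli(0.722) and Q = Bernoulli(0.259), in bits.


H(P,Q) = -p*log2(q) - (1-p)*log2(1-q). -0.722*log2(0.259) = 1.407161; -0.278*log2(0.741) = 0.120222. H(P,Q) = 1.407161 + 0.120222 = 1.5274

1.5274 bits


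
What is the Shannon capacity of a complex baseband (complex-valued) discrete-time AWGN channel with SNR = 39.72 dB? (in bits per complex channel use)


SNR_linear = 10^(39.72/10) = 9375.6201; C = log2(1 + SNR_linear) = log2(1 + 9375.6201) = 13.1949

13.1949 bits/channel use


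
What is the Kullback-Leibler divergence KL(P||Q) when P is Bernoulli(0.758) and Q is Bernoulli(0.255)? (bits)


KL = p*log2(p/q) + (1-p)*log2((1-p)/(1-q)) = 0.758*log2(0.758/0.255) + 0.242*log2(0.242/0.745) = 0.7988

0.7988 bits


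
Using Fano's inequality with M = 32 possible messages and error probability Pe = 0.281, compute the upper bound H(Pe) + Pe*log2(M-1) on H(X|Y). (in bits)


H(Pe) = -Pe*log2(Pe) - (1-Pe)*log2(1-Pe) = -0.281*log2(0.281) - 0.719*log2(0.719) = 0.514612 + 0.342198 = 0.8568. Pe*log2(M-1) = 0.281*log2(31) = 1.392129. Bound = H(Pe) + Pe*log2(M-1) = 0.514612 + 0.342198 + 1.392129 = 2.2489

2.2489 bits


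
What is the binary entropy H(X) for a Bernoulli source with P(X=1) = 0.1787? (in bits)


H = -p*log2(p) - (1-p)*log2(1-p). -0.1787*log2(0.1787) = 0.443960; -0.8213*log2(0.8213) = 0.233265. H = 0.443960 + 0.233265 = 0.6772

0.6772 bits


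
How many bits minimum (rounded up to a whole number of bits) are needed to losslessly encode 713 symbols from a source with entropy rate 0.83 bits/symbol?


Minimum bits >= n * H = 713 * 0.83 = 591.79, rounded up to a whole number of bits = 592

592 bits


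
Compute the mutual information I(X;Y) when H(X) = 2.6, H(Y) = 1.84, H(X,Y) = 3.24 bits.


I(X;Y) = H(X) + H(Y) - H(X,Y) = 2.6 + 1.84 - 3.24 = 1.2

1.2 bits


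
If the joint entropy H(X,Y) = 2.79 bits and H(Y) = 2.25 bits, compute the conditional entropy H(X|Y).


H(X|Y) = H(X,Y) - H(Y) = 2.79 - 2.25 = 0.54

0.54 bits


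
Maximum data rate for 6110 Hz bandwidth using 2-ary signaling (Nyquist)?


Rate = 2 * B * log2(M) = 2 * 6110 * 1.0 = 12220.0

12220.0 bps


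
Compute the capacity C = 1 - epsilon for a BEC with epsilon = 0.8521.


C = 1 - epsilon = 1 - 0.8521 = 0.1479

0.1479 bits


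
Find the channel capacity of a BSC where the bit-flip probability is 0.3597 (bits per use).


H(p) = -p*log2(p) - (1-p)*log2(1-p) = -0.3597*log2(0.3597) - 0.6403*log2(0.6403) = 0.530606 + 0.411828 = 0.9424. C = 1 - H(p) = 1 - 0.9424 = 0.0576

0.0576 bits


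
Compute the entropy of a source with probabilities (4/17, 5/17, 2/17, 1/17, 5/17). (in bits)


H = -sum(p_i * log2(p_i)). Terms: -(4/17)*log2(4/17) = 0.491168; -(5/17)*log2(5/17) = 0.519275; -(2/17)*log2(2/17) = 0.363231; -(1/17)*log2(1/17) = 0.240439; -(5/17)*log2(5/17) = 0.519275. H = 0.491168 + 0.519275 + 0.363231 + 0.240439 + 0.519275 = 2.1334

2.1334 bits


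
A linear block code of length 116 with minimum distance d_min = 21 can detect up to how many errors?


Detection capability = d_min - 1 = 21 - 1 = 20

20 errors


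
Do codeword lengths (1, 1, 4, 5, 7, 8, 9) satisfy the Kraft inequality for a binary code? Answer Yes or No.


Kraft sum = sum(2^(-l_i)) = 1.1074, need <= 1. Result: violated (a binary prefix-free code with these lengths cannot exist)

No


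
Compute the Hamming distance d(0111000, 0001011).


Count differing positions: . ^ ^ . . ^ ^ = 4 differences

4


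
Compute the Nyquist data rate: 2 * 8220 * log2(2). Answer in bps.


Rate = 2 * B * log2(M) = 2 * 8220 * 1.0 = 16440.0

16440.0 bps


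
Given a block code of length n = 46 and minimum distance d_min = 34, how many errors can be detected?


Detection capability = d_min - 1 = 34 - 1 = 33

33 errors


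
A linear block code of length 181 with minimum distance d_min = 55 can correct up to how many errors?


Correction capability = floor((d-1)/2) = floor((55-1)/2) = 27

27 errors


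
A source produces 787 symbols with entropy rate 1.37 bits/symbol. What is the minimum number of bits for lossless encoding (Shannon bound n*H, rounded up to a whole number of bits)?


Minimum bits >= n * H = 787 * 1.37 = 1078.19, rounded up to a whole number of bits = 1079

1079 bits


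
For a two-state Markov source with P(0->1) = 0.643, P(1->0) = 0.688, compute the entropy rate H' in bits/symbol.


Stationary distribution: pi_0 = p10/(p01+p10) = 0.5169, pi_1 = 0.4831. Entropy rate H' = pi_0*H(p01) + pi_1*H(p10) = 0.5169*0.9402 + 0.4831*0.8955 = 0.9186

0.9186 bits/symbol


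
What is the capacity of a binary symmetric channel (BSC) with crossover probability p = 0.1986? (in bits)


H(p) = -p*log2(p) - (1-p)*log2(1-p) = -0.1986*log2(0.1986) - 0.8014*log2(0.8014) = 0.463148 + 0.255972 = 0.7191. C = 1 - H(p) = 1 - 0.7191 = 0.2809

0.2809 bits


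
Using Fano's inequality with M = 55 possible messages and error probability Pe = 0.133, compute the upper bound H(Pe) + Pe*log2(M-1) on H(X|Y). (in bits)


H(Pe) = -Pe*log2(Pe) - (1-Pe)*log2(1-Pe) = -0.133*log2(0.133) - 0.867*log2(0.867) = 0.387097 + 0.178512 = 0.5656. Pe*log2(M-1) = 0.133*log2(54) = 0.765400. Bound = H(Pe) + Pe*log2(M-1) = 0.387097 + 0.178512 + 0.765400 = 1.331

1.331 bits


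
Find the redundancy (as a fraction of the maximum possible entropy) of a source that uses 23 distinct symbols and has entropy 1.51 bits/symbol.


H_max = log2(K) = log2(23) = 4.5236 bits/symbol. Redundancy = 1 - H/H_max = 1 - 1.51/4.5236 = 1 - 0.3338 = 0.6662

0.6662


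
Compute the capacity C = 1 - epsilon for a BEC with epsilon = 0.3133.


C = 1 - epsilon = 1 - 0.3133 = 0.6867

0.6867 bits


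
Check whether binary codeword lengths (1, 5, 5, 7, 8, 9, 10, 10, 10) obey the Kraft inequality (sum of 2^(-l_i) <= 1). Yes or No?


Kraft sum = sum(2^(-l_i)) = 0.5791, need <= 1. Result: satisfied (a binary prefix-free code with these lengths exists)

Yes


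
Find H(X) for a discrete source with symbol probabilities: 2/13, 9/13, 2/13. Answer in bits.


H = -sum(p_i * log2(p_i)). Terms: -(2/13)*log2(2/13) = 0.415452; -(9/13)*log2(9/13) = 0.367279; -(2/13)*log2(2/13) = 0.415452. H = 0.415452 + 0.367279 + 0.415452 = 1.1982

1.1982 bits


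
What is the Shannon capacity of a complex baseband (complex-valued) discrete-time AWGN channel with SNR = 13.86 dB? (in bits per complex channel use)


SNR_linear = 10^(13.86/10) = 24.322; C = log2(1 + SNR_linear) = log2(1 + 24.322) = 4.6623

4.6623 bits/channel use


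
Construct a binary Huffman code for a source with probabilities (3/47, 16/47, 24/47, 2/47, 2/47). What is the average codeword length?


Huffman construction (repeatedly merge the two least-probable nodes; each merge adds 1 bit to every symbol beneath it): 2/47 + 2/47 = 4/47; 3/47 + 4/47 = 7/47; 7/47 + 16/47 = 23/47; 23/47 + 24/47 = 1. Resulting codeword lengths (in the order the probabilities were given): (3, 2, 1, 4, 4). L_avg = sum(p_i * l_i) = 3/47*3 + 16/47*2 + 24/47*1 + 2/47*4 + 2/47*4 = 81/47 = 1.7234

1.7234 bits


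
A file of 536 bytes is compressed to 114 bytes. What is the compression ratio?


Ratio = original / compressed = 536 / 114 = 4.7018

4.7018


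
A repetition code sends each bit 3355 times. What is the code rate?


Rate = k/n = 1/3355

1/3355


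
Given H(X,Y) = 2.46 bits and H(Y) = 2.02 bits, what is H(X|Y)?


H(X|Y) = H(X,Y) - H(Y) = 2.46 - 2.02 = 0.44

0.44 bits


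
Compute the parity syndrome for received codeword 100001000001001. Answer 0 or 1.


Syndrome = XOR of all bits = 1 XOR 0 XOR 0 XOR 0 XOR 0 XOR 1 XOR 0 XOR 0 XOR 0 XOR 0 XOR 0 XOR 1 XOR 0 XOR 0 XOR 1 = 0

0


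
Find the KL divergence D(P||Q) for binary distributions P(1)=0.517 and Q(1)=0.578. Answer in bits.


KL = p*log2(p/q) + (1-p)*log2((1-p)/(1-q)) = 0.517*log2(0.517/0.578) + 0.483*log2(0.483/0.422) = 0.0109

0.0109 bits


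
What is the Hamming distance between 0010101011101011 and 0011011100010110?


Count differing positions: . . . ^ ^ ^ . ^ ^ ^ ^ ^ ^ ^ . ^ = 11 differences

11


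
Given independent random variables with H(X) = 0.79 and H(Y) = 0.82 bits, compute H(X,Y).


For independent variables, H(X,Y) = H(X) + H(Y) = 0.79 + 0.82 = 1.61

1.61 bits


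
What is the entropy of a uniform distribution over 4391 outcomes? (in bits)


H = log2(n) = log2(4391) = 12.1003

12.1003 bits


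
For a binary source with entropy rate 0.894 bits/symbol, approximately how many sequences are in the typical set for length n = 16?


log2|A_typical| = nH = 16 * 0.894 = 14.304, so |A_typical| ~ 2^14.304 = 2.023e+04

2.023e+04


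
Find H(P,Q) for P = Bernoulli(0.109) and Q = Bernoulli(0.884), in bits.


H(P,Q) = -p*log2(q) - (1-p)*log2(1-q). -0.109*log2(0.884) = 0.019389; -0.891*log2(0.116) = 2.769053. H(P,Q) = 0.019389 + 2.769053 = 2.7884

2.7884 bits


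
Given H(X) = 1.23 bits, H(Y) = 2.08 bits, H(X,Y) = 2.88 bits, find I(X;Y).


I(X;Y) = H(X) + H(Y) - H(X,Y) = 1.23 + 2.08 - 2.88 = 0.43

0.43 bits


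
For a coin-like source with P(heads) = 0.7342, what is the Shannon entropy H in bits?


H = -p*log2(p) - (1-p)*log2(1-p). -0.7342*log2(0.7342) = 0.327273; -0.2658*log2(0.2658) = 0.508100. H = 0.327273 + 0.508100 = 0.8354

0.8354 bits


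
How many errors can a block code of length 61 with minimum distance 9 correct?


Correction capability = floor((d-1)/2) = floor((9-1)/2) = 4

4 errors


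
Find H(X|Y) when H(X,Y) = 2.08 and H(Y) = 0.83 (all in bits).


H(X|Y) = H(X,Y) - H(Y) = 2.08 - 0.83 = 1.25

1.25 bits


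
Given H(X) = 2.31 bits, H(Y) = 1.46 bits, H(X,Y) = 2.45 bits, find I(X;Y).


I(X;Y) = H(X) + H(Y) - H(X,Y) = 2.31 + 1.46 - 2.45 = 1.32

1.32 bits


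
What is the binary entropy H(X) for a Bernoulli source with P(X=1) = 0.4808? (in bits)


H = -p*log2(p) - (1-p)*log2(1-p). -0.4808*log2(0.4808) = 0.507961; -0.5192*log2(0.5192) = 0.490975. H = 0.507961 + 0.490975 = 0.9989

0.9989 bits


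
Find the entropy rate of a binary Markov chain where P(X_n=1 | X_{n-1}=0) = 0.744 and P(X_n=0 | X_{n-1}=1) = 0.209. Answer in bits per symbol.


Stationary distribution: pi_0 = p10/(p01+p10) = 0.2193, pi_1 = 0.7807. Entropy rate H' = pi_0*H(p01) + pi_1*H(p10) = 0.2193*0.8207 + 0.7807*0.7396 = 0.7573

0.7573 bits/symbol


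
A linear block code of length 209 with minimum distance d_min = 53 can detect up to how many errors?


Detection capability = d_min - 1 = 53 - 1 = 52

52 errors


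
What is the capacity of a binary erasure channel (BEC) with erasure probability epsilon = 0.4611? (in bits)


C = 1 - epsilon = 1 - 0.4611 = 0.5389

0.5389 bits


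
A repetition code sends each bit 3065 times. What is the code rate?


Rate = k/n = 1/3065

1/3065


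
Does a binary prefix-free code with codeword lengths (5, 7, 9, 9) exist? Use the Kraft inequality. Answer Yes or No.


Kraft sum = sum(2^(-l_i)) = 0.043, need <= 1. Result: satisfied (a binary prefix-free code with these lengths exists)

Yes


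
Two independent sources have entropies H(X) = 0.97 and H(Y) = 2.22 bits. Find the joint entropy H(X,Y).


For independent variables, H(X,Y) = H(X) + H(Y) = 0.97 + 2.22 = 3.19

3.19 bits


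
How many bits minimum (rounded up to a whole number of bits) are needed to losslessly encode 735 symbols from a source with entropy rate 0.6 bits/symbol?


Minimum bits >= n * H = 735 * 0.6 = 441.0, rounded up to a whole number of bits = 441

441 bits


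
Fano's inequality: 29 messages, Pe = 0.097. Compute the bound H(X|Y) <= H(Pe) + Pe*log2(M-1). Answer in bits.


H(Pe) = -Pe*log2(Pe) - (1-Pe)*log2(1-Pe) = -0.097*log2(0.097) - 0.903*log2(0.903) = 0.326490 + 0.132924 = 0.4594. Pe*log2(M-1) = 0.097*log2(28) = 0.466313. Bound = H(Pe) + Pe*log2(M-1) = 0.326490 + 0.132924 + 0.466313 = 0.9257

0.9257 bits


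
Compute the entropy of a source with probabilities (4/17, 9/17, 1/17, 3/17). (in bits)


H = -sum(p_i * log2(p_i)). Terms: -(4/17)*log2(4/17) = 0.491168; -(9/17)*log2(9/17) = 0.485755; -(1/17)*log2(1/17) = 0.240439; -(3/17)*log2(3/17) = 0.441618. H = 0.491168 + 0.485755 + 0.240439 + 0.441618 = 1.659

1.659 bits


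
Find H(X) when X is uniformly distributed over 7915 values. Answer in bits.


H = log2(n) = log2(7915) = 12.9504

12.9504 bits


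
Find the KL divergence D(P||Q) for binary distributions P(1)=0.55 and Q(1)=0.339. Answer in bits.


KL = p*log2(p/q) + (1-p)*log2((1-p)/(1-q)) = 0.55*log2(0.55/0.339) + 0.45*log2(0.45/0.661) = 0.1344

0.1344 bits


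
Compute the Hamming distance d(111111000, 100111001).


Count differing positions: . ^ ^ . . . . . ^ = 3 differences

3


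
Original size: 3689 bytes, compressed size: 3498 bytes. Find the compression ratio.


Ratio = original / compressed = 3689 / 3498 = 1.0546

1.0546


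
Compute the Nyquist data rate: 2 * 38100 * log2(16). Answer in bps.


Rate = 2 * B * log2(M) = 2 * 38100 * 4.0 = 304800.0

304800.0 bps


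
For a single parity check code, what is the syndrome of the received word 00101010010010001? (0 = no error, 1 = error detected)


Syndrome = XOR of all bits = 0 XOR 0 XOR 1 XOR 0 XOR 1 XOR 0 XOR 1 XOR 0 XOR 0 XOR 1 XOR 0 XOR 0 XOR 1 XOR 0 XOR 0 XOR 0 XOR 1 = 0

0


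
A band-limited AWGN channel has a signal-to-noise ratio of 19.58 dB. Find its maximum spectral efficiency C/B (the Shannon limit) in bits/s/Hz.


SNR_linear = 10^(19.58/10) = 90.7821; C/B = log2(1 + SNR_linear) = log2(1 + 90.7821) = 6.5201

6.5201 bits/s/Hz


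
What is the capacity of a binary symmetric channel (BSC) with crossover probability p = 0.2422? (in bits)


H(p) = -p*log2(p) - (1-p)*log2(1-p) = -0.2422*log2(0.2422) - 0.7578*log2(0.7578) = 0.495476 + 0.303204 = 0.7987. C = 1 - H(p) = 1 - 0.7987 = 0.2013

0.2013 bits


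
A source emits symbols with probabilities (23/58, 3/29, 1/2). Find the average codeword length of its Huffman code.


Huffman construction (repeatedly merge the two least-probable nodes; each merge adds 1 bit to every symbol beneath it): 3/29 + 23/58 = 1/2; 1/2 + 1/2 = 1. Resulting codeword lengths (in the order the probabilities were given): (2, 2, 1). L_avg = sum(p_i * l_i) = 23/58*2 + 3/29*2 + 1/2*1 = 3/2 = 1.5

1.5 bits


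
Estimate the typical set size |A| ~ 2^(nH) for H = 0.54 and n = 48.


log2|A_typical| = nH = 48 * 0.54 = 25.92, so |A_typical| ~ 2^25.92 = 6.349e+07

6.349e+07


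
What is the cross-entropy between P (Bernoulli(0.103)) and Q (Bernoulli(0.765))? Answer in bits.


H(P,Q) = -p*log2(q) - (1-p)*log2(1-q). -0.103*log2(0.765) = 0.039806; -0.897*log2(0.235) = 1.874073. H(P,Q) = 0.039806 + 1.874073 = 1.9139

1.9139 bits


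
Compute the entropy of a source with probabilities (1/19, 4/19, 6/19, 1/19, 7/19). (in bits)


H = -sum(p_i * log2(p_i)). Terms: -(1/19)*log2(1/19) = 0.223575; -(4/19)*log2(4/19) = 0.473248; -(6/19)*log2(6/19) = 0.525147; -(1/19)*log2(1/19) = 0.223575; -(7/19)*log2(7/19) = 0.530737. H = 0.223575 + 0.473248 + 0.525147 + 0.223575 + 0.530737 = 1.9763

1.9763 bits


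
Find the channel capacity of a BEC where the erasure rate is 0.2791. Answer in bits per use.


C = 1 - epsilon = 1 - 0.2791 = 0.7209

0.7209 bits


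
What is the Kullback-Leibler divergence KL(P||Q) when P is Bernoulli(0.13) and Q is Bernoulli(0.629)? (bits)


KL = p*log2(p/q) + (1-p)*log2((1-p)/(1-q)) = 0.13*log2(0.13/0.629) + 0.87*log2(0.87/0.371) = 0.7741

0.7741 bits


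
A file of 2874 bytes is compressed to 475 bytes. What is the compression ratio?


Ratio = original / compressed = 2874 / 475 = 6.0505

6.0505


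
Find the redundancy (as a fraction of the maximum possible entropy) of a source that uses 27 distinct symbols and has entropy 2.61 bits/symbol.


H_max = log2(K) = log2(27) = 4.7549 bits/symbol. Redundancy = 1 - H/H_max = 1 - 2.61/4.7549 = 1 - 0.5489 = 0.4511

0.4511


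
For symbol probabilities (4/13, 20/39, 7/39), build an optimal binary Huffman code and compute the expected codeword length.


Huffman construction (repeatedly merge the two least-probable nodes; each merge adds 1 bit to every symbol beneath it): 7/39 + 4/13 = 19/39; 19/39 + 20/39 = 1. Resulting codeword lengths (in the order the probabilities were given): (2, 1, 2). L_avg = sum(p_i * l_i) = 4/13*2 + 20/39*1 + 7/39*2 = 58/39 = 1.4872

1.4872 bits


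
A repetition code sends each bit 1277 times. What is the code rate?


Rate = k/n = 1/1277

1/1277


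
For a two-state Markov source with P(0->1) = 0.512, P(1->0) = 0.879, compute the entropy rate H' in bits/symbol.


Stationary distribution: pi_0 = p10/(p01+p10) = 0.6319, pi_1 = 0.3681. Entropy rate H' = pi_0*H(p01) + pi_1*H(p10) = 0.6319*0.9996 + 0.3681*0.5322 = 0.8276

0.8276 bits/symbol


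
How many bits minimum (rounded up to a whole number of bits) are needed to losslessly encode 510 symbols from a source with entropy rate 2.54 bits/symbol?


Minimum bits >= n * H = 510 * 2.54 = 1295.4, rounded up to a whole number of bits = 1296

1296 bits


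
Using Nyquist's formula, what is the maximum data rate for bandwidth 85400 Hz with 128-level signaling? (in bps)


Rate = 2 * B * log2(M) = 2 * 85400 * 7.0 = 1195600.0

1195600.0 bps


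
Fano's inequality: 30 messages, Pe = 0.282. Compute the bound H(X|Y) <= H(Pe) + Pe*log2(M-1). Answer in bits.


H(Pe) = -Pe*log2(Pe) - (1-Pe)*log2(1-Pe) = -0.282*log2(0.282) - 0.718*log2(0.718) = 0.514998 + 0.343164 = 0.8582. Pe*log2(M-1) = 0.282*log2(29) = 1.369951. Bound = H(Pe) + Pe*log2(M-1) = 0.514998 + 0.343164 + 1.369951 = 2.2281

2.2281 bits


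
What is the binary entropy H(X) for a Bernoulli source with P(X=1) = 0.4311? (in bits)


H = -p*log2(p) - (1-p)*log2(1-p). -0.4311*log2(0.4311) = 0.523315; -0.5689*log2(0.5689) = 0.462944. H = 0.523315 + 0.462944 = 0.9863

0.9863 bits


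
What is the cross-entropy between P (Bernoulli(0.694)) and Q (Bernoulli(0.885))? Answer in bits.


H(P,Q) = -p*log2(q) - (1-p)*log2(1-q). -0.694*log2(0.885) = 0.122318; -0.306*log2(0.115) = 0.954810. H(P,Q) = 0.122318 + 0.954810 = 1.0771

1.0771 bits


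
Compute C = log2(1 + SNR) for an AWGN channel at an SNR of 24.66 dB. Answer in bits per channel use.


SNR_linear = 10^(24.66/10) = 292.4152; C = log2(1 + SNR_linear) = log2(1 + 292.4152) = 8.1968

8.1968 bits/channel use


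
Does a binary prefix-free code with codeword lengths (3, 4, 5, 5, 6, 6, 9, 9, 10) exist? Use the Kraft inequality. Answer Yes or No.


Kraft sum = sum(2^(-l_i)) = 0.2861, need <= 1. Result: satisfied (a binary prefix-free code with these lengths exists)

Yes


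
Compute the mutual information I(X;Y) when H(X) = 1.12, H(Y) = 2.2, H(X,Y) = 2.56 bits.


I(X;Y) = H(X) + H(Y) - H(X,Y) = 1.12 + 2.2 - 2.56 = 0.76

0.76 bits


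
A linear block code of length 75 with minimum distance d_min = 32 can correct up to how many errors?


Correction capability = floor((d-1)/2) = floor((32-1)/2) = 15

15 errors


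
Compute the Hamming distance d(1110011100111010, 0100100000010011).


Count differing positions: ^ . ^ . ^ ^ ^ ^ . . ^ . ^ . . ^ = 9 differences

9


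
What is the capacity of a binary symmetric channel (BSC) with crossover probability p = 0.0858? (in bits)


H(p) = -p*log2(p) - (1-p)*log2(1-p) = -0.0858*log2(0.0858) - 0.9142*log2(0.9142) = 0.303979 + 0.118314 = 0.4223. C = 1 - H(p) = 1 - 0.4223 = 0.5777

0.5777 bits


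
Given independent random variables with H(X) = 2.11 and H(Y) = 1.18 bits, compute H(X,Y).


For independent variables, H(X,Y) = H(X) + H(Y) = 2.11 + 1.18 = 3.29

3.29 bits


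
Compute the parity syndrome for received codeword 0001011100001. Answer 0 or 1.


Syndrome = XOR of all bits = 0 XOR 0 XOR 0 XOR 1 XOR 0 XOR 1 XOR 1 XOR 1 XOR 0 XOR 0 XOR 0 XOR 0 XOR 1 = 1

1


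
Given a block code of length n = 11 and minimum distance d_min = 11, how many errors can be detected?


Detection capability = d_min - 1 = 11 - 1 = 10

10 errors


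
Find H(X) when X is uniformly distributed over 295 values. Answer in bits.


H = log2(n) = log2(295) = 8.2046

8.2046 bits


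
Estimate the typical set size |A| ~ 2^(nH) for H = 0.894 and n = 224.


log2|A_typical| = nH = 224 * 0.894 = 200.256, so |A_typical| ~ 2^200.256 = 1.919e+60

1.919e+60


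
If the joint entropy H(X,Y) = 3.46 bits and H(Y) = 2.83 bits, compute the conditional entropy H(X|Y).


H(X|Y) = H(X,Y) - H(Y) = 3.46 - 2.83 = 0.63

0.63 bits


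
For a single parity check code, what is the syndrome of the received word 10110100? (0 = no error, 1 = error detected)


Syndrome = XOR of all bits = 1 XOR 0 XOR 1 XOR 1 XOR 0 XOR 1 XOR 0 XOR 0 = 0

0


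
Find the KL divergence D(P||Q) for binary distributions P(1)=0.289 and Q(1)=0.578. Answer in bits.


KL = p*log2(p/q) + (1-p)*log2((1-p)/(1-q)) = 0.289*log2(0.289/0.578) + 0.711*log2(0.711/0.422) = 0.2461

0.2461 bits


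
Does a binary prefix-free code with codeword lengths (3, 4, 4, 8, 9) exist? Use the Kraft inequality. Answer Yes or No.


Kraft sum = sum(2^(-l_i)) = 0.2559, need <= 1. Result: satisfied (a binary prefix-free code with these lengths exists)

Yes


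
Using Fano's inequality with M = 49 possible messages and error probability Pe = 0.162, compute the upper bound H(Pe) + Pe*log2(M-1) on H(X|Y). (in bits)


H(Pe) = -Pe*log2(Pe) - (1-Pe)*log2(1-Pe) = -0.162*log2(0.162) - 0.838*log2(0.838) = 0.425401 + 0.213671 = 0.6391. Pe*log2(M-1) = 0.162*log2(48) = 0.904764. Bound = H(Pe) + Pe*log2(M-1) = 0.425401 + 0.213671 + 0.904764 = 1.5438

1.5438 bits


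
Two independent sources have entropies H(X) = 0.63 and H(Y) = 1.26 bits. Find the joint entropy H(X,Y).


For independent variables, H(X,Y) = H(X) + H(Y) = 0.63 + 1.26 = 1.89

1.89 bits


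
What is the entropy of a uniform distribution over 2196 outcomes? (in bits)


H = log2(n) = log2(2196) = 11.1007

11.1007 bits


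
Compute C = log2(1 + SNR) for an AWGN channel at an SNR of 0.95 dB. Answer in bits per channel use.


SNR_linear = 10^(0.95/10) = 1.2445; C = log2(1 + SNR_linear) = log2(1 + 1.2445) = 1.1664

1.1664 bits/channel use


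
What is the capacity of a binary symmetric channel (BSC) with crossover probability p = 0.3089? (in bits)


H(p) = -p*log2(p) - (1-p)*log2(1-p) = -0.3089*log2(0.3089) - 0.6911*log2(0.6911) = 0.523520 + 0.368380 = 0.8919. C = 1 - H(p) = 1 - 0.8919 = 0.1081

0.1081 bits


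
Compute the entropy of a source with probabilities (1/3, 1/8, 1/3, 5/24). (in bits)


H = -sum(p_i * log2(p_i)). Terms: -(1/3)*log2(1/3) = 0.528321; -(1/8)*log2(1/8) = 0.375000; -(1/3)*log2(1/3) = 0.528321; -(5/24)*log2(5/24) = 0.471466. H = 0.528321 + 0.375000 + 0.528321 + 0.471466 = 1.9031

1.9031 bits


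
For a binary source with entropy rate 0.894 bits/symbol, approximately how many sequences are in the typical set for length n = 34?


log2|A_typical| = nH = 34 * 0.894 = 30.396, so |A_typical| ~ 2^30.396 = 1.413e+09

1.413e+09


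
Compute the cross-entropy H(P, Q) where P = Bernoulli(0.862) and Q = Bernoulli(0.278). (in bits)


H(P,Q) = -p*log2(q) - (1-p)*log2(1-q). -0.862*log2(0.278) = 1.591979; -0.138*log2(0.722) = 0.064850. H(P,Q) = 1.591979 + 0.064850 = 1.6568

1.6568 bits


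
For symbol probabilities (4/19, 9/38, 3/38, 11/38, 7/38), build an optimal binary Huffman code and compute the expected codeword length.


Huffman construction (repeatedly merge the two least-probable nodes; each merge adds 1 bit to every symbol beneath it): 3/38 + 7/38 = 5/19; 4/19 + 9/38 = 17/38; 5/19 + 11/38 = 21/38; 17/38 + 21/38 = 1. Resulting codeword lengths (in the order the probabilities were given): (2, 2, 3, 2, 3). L_avg = sum(p_i * l_i) = 4/19*2 + 9/38*2 + 3/38*3 + 11/38*2 + 7/38*3 = 43/19 = 2.2632

2.2632 bits


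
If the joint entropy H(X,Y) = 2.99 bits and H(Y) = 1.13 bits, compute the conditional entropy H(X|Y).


H(X|Y) = H(X,Y) - H(Y) = 2.99 - 1.13 = 1.86

1.86 bits


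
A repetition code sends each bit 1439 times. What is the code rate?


Rate = k/n = 1/1439

1/1439


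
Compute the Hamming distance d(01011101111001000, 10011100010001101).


Count differing positions: ^ ^ . . . . . ^ ^ . ^ . . . ^ . ^ = 7 differences

7


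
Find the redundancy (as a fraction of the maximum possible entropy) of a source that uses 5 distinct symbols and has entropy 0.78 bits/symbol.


H_max = log2(K) = log2(5) = 2.3219 bits/symbol. Redundancy = 1 - H/H_max = 1 - 0.78/2.3219 = 1 - 0.3359 = 0.6641

0.6641


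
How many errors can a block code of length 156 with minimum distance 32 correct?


Correction capability = floor((d-1)/2) = floor((32-1)/2) = 15

15 errors


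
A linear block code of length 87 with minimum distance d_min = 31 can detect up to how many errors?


Detection capability = d_min - 1 = 31 - 1 = 30

30 errors


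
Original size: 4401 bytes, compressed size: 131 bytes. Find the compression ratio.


Ratio = original / compressed = 4401 / 131 = 33.5954

33.5954


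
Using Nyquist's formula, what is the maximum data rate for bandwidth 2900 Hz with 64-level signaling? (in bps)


Rate = 2 * B * log2(M) = 2 * 2900 * 6.0 = 34800.0

34800.0 bps


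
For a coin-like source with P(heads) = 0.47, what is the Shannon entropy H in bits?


H = -p*log2(p) - (1-p)*log2(1-p). -0.47*log2(0.47) = 0.511956; -0.53*log2(0.53) = 0.485446. H = 0.511956 + 0.485446 = 0.9974

0.9974 bits


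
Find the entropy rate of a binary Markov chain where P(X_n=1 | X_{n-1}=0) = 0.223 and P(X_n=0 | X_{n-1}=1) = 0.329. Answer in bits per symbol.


Stationary distribution: pi_0 = p10/(p01+p10) = 0.596, pi_1 = 0.404. Entropy rate H' = pi_0*H(p01) + pi_1*H(p10) = 0.596*0.7656 + 0.404*0.9139 = 0.8255

0.8255 bits/symbol


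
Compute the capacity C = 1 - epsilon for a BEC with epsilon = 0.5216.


C = 1 - epsilon = 1 - 0.5216 = 0.4784

0.4784 bits


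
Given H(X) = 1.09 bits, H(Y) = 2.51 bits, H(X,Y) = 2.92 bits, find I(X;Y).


I(X;Y) = H(X) + H(Y) - H(X,Y) = 1.09 + 2.51 - 2.92 = 0.68

0.68 bits


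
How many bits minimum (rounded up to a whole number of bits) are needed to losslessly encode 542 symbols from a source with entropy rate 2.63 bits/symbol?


Minimum bits >= n * H = 542 * 2.63 = 1425.46, rounded up to a whole number of bits = 1426

1426 bits


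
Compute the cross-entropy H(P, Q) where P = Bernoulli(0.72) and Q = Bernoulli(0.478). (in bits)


H(P,Q) = -p*log2(q) - (1-p)*log2(1-q). -0.72*log2(0.478) = 0.766741; -0.28*log2(0.522) = 0.262606. H(P,Q) = 0.766741 + 0.262606 = 1.0293

1.0293 bits


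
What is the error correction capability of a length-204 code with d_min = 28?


Correction capability = floor((d-1)/2) = floor((28-1)/2) = 13

13 errors


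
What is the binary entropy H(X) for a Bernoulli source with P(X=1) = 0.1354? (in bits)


H = -p*log2(p) - (1-p)*log2(1-p). -0.1354*log2(0.1354) = 0.390588; -0.8646*log2(0.8646) = 0.181475. H = 0.390588 + 0.181475 = 0.5721

0.5721 bits


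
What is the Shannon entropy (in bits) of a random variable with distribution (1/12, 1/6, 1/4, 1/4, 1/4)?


H = -sum(p_i * log2(p_i)). Terms: -(1/12)*log2(1/12) = 0.298747; -(1/6)*log2(1/6) = 0.430827; -(1/4)*log2(1/4) = 0.500000; -(1/4)*log2(1/4) = 0.500000; -(1/4)*log2(1/4) = 0.500000. H = 0.298747 + 0.430827 + 0.500000 + 0.500000 + 0.500000 = 2.2296

2.2296 bits


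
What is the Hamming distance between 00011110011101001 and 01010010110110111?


Count differing positions: . ^ . . ^ ^ . . ^ . ^ . ^ ^ ^ ^ . = 9 differences

9


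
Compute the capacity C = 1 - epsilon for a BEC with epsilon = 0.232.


C = 1 - epsilon = 1 - 0.232 = 0.768

0.768 bits


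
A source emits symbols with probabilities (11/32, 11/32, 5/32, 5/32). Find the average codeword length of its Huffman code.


Huffman construction (repeatedly merge the two least-probable nodes; each merge adds 1 bit to every symbol beneath it): 5/32 + 5/32 = 5/16; 5/16 + 11/32 = 21/32; 11/32 + 21/32 = 1. Resulting codeword lengths (in the order the probabilities were given): (2, 1, 3, 3). L_avg = sum(p_i * l_i) = 11/32*2 + 11/32*1 + 5/32*3 + 5/32*3 = 63/32 = 1.9688

1.9688 bits


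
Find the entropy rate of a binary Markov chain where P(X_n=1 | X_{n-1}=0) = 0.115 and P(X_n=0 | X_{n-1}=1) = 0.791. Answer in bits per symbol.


Stationary distribution: pi_0 = p10/(p01+p10) = 0.8731, pi_1 = 0.1269. Entropy rate H' = pi_0*H(p01) + pi_1*H(p10) = 0.8731*0.5148 + 0.1269*0.7396 = 0.5433

0.5433 bits/symbol


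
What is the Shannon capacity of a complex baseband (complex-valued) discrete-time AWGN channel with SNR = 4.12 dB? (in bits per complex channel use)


SNR_linear = 10^(4.12/10) = 2.5823; C = log2(1 + SNR_linear) = log2(1 + 2.5823) = 1.8409

1.8409 bits/channel use


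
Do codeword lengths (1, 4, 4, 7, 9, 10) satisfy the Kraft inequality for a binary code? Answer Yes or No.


Kraft sum = sum(2^(-l_i)) = 0.6357, need <= 1. Result: satisfied (a binary prefix-free code with these lengths exists)

Yes


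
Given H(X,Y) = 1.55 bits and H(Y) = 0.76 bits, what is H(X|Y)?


H(X|Y) = H(X,Y) - H(Y) = 1.55 - 0.76 = 0.79

0.79 bits


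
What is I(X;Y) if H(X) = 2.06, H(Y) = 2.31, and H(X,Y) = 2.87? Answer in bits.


I(X;Y) = H(X) + H(Y) - H(X,Y) = 2.06 + 2.31 - 2.87 = 1.5

1.5 bits


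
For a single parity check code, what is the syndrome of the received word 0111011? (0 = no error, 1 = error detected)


Syndrome = XOR of all bits = 0 XOR 1 XOR 1 XOR 1 XOR 0 XOR 1 XOR 1 = 1

1


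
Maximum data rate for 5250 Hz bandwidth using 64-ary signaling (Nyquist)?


Rate = 2 * B * log2(M) = 2 * 5250 * 6.0 = 63000.0

63000.0 bps


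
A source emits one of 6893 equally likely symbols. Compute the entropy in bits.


H = log2(n) = log2(6893) = 12.7509

12.7509 bits


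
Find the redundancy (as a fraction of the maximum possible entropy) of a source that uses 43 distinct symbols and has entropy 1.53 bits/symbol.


H_max = log2(K) = log2(43) = 5.4263 bits/symbol. Redundancy = 1 - H/H_max = 1 - 1.53/5.4263 = 1 - 0.282 = 0.718

0.718


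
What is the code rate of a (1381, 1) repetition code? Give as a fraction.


Rate = k/n = 1/1381

1/1381


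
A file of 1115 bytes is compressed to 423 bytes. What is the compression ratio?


Ratio = original / compressed = 1115 / 423 = 2.6359

2.6359


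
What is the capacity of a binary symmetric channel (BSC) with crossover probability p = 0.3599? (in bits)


H(p) = -p*log2(p) - (1-p)*log2(1-p) = -0.3599*log2(0.3599) - 0.6401*log2(0.6401) = 0.530612 + 0.411988 = 0.9426. C = 1 - H(p) = 1 - 0.9426 = 0.0574

0.0574 bits


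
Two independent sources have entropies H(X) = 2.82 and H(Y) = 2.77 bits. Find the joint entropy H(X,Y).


For independent variables, H(X,Y) = H(X) + H(Y) = 2.82 + 2.77 = 5.59

5.59 bits


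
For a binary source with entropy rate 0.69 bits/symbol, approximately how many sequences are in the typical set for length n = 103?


log2|A_typical| = nH = 103 * 0.69 = 71.07, so |A_typical| ~ 2^71.07 = 2.479e+21

2.479e+21


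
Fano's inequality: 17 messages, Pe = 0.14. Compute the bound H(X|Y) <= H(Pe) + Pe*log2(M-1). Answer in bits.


H(Pe) = -Pe*log2(Pe) - (1-Pe)*log2(1-Pe) = -0.14*log2(0.14) - 0.86*log2(0.86) = 0.397110 + 0.187129 = 0.5842. Pe*log2(M-1) = 0.14*log2(16) = 0.560000. Bound = H(Pe) + Pe*log2(M-1) = 0.397110 + 0.187129 + 0.560000 = 1.1442

1.1442 bits


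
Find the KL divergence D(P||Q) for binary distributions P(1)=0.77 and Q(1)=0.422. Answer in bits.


KL = p*log2(p/q) + (1-p)*log2((1-p)/(1-q)) = 0.77*log2(0.77/0.422) + 0.23*log2(0.23/0.578) = 0.3623

0.3623 bits
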